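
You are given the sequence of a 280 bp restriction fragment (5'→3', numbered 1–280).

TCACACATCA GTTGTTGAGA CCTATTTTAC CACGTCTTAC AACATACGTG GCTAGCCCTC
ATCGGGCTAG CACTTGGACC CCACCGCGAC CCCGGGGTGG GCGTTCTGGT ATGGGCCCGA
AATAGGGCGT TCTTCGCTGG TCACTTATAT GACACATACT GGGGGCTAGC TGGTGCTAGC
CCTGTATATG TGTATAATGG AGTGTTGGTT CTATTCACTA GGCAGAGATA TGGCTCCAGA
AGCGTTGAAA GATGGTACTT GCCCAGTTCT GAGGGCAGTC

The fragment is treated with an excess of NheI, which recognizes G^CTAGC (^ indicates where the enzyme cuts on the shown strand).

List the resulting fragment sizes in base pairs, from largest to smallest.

105, 99, 51, 15, 10 bp

NheI sites (GCTAGC) start at positions 51, 66, 165, 175.
NheI cuts after the first base of each site, so after positions 51, 66, 165, 175.
Linear molecule, 4 cuts → 5 fragments:
  1–51 → 51 bp
  52–66 → 15 bp
  67–165 → 99 bp
  166–175 → 10 bp
  176–280 → 105 bp
Sorted largest to smallest: 105, 99, 51, 15, 10 bp.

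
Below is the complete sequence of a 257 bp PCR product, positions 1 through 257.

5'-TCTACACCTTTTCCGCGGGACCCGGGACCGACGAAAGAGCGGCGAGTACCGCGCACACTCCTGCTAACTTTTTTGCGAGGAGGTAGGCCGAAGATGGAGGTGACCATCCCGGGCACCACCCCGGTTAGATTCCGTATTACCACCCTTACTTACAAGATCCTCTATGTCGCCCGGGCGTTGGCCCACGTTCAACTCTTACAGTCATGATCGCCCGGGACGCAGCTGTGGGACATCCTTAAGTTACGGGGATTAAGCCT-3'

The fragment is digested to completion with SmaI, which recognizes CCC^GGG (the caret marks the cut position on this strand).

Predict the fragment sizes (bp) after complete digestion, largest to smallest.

87, 62, 44, 41, 23 bp

SmaI sites (CCCGGG) start at positions 21, 108, 170, 211.
SmaI cuts after base 3 of each site, so after positions 23, 110, 172, 213.
Linear molecule, 4 cuts → 5 fragments:
  1–23 → 23 bp
  24–110 → 87 bp
  111–172 → 62 bp
  173–213 → 41 bp
  214–257 → 44 bp
Sorted largest to smallest: 87, 62, 44, 41, 23 bp.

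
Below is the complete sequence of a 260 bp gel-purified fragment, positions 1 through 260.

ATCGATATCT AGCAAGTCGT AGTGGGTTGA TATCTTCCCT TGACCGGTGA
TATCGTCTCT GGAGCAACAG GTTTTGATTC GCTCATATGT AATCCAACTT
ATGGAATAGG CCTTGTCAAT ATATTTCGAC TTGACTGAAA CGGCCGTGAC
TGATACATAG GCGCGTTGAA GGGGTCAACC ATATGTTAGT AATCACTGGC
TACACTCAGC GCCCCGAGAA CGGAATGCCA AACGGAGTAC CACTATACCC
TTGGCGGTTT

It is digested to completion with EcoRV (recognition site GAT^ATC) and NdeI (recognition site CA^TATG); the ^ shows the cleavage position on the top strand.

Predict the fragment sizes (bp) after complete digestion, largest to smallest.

EcoRV sites (GATATC) start at positions 4, 29, 49.
EcoRV cuts after base 3 of each site, so after positions 6, 31, 51.
NdeI sites (CATATG) start at positions 84, 180.
NdeI cuts after base 2 of each site, so after positions 85, 181.
Combined cut positions: 6, 31, 51, 85, 181.
Linear molecule, 5 cuts → 6 fragments:
  1–6 → 6 bp
  7–31 → 25 bp
  32–51 → 20 bp
  52–85 → 34 bp
  86–181 → 96 bp
  182–260 → 79 bp
Sorted largest to smallest: 96, 79, 34, 25, 20, 6 bp.

96, 79, 34, 25, 20, 6 bp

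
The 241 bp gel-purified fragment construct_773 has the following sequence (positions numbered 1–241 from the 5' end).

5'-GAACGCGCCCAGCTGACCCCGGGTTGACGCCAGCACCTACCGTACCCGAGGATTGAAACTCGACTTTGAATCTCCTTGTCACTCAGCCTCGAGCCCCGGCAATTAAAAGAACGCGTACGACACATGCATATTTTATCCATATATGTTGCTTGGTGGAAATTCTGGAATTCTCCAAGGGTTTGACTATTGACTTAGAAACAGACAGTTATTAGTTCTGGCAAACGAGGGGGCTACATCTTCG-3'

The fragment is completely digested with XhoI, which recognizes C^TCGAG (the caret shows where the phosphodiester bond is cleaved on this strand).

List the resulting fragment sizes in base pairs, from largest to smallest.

The XhoI site (CTCGAG) starts at position 88.
XhoI cuts after the first base of each site, so after position 88.
Linear molecule, 1 cut → 2 fragments:
  1–88 → 88 bp
  89–241 → 153 bp
Sorted largest to smallest: 153, 88 bp.

153, 88 bp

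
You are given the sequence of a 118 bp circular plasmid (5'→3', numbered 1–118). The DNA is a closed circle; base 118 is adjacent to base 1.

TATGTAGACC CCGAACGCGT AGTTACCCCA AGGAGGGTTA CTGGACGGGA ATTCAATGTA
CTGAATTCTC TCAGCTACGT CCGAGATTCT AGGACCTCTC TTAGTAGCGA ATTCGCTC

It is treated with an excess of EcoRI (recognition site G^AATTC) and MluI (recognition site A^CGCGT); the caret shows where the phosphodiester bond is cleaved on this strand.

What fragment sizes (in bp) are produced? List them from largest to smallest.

EcoRI sites (GAATTC) start at positions 49, 63, 109.
EcoRI cuts after the first base of each site, so after positions 49, 63, 109.
The MluI site (ACGCGT) starts at position 15.
MluI cuts after the first base of each site, so after position 15.
Combined cut positions: 15, 49, 63, 109.
Circular molecule, 4 cuts → 4 fragments:
  16–49 → 34 bp
  50–63 → 14 bp
  64–109 → 46 bp
  110–118 then 1–15 → 9 + 15 = 24 bp
Sorted largest to smallest: 46, 34, 24, 14 bp.

46, 34, 24, 14 bp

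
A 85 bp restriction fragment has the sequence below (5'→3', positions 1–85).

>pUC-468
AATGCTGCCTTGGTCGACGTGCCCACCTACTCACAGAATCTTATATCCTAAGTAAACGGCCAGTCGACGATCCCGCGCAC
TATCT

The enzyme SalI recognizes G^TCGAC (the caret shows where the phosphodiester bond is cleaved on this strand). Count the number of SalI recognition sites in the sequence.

2

GTCGAC occurs starting at positions 13, 63.
SalI cuts at 2 sites.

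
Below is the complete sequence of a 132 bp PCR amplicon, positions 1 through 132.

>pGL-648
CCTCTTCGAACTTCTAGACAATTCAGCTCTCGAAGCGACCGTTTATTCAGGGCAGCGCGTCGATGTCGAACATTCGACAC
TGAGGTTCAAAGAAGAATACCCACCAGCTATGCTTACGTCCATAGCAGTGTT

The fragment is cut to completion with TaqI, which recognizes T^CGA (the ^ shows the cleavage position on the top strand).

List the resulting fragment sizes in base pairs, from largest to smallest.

58, 30, 24, 8, 6, 6 bp

TaqI sites (TCGA) start at positions 6, 30, 60, 66, 74.
TaqI cuts after the first base of each site, so after positions 6, 30, 60, 66, 74.
Linear molecule, 5 cuts → 6 fragments:
  1–6 → 6 bp
  7–30 → 24 bp
  31–60 → 30 bp
  61–66 → 6 bp
  67–74 → 8 bp
  75–132 → 58 bp
Sorted largest to smallest: 58, 30, 24, 8, 6, 6 bp.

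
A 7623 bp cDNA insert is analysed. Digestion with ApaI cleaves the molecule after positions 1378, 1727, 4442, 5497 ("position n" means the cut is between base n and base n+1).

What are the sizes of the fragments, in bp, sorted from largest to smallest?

Linear molecule, 4 cuts → 5 fragments:
  1378 − 0 = 1378 bp
  1727 − 1378 = 349 bp
  4442 − 1727 = 2715 bp
  5497 − 4442 = 1055 bp
  7623 − 5497 = 2126 bp
Sorted largest to smallest: 2715, 2126, 1378, 1055, 349 bp.

2715, 2126, 1378, 1055, 349 bp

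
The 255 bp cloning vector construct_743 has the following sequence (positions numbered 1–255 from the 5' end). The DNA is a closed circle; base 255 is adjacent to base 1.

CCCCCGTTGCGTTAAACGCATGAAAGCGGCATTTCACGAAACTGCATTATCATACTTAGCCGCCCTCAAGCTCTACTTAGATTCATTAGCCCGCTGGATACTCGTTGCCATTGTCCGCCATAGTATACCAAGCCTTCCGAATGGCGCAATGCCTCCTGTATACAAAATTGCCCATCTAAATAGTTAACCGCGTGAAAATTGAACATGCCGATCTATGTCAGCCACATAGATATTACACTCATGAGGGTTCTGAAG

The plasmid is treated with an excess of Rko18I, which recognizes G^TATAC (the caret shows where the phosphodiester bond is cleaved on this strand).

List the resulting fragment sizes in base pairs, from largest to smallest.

220, 35 bp

Rko18I sites (GTATAC) start at positions 123, 158.
Rko18I cuts after the first base of each site, so after positions 123, 158.
Circular molecule, 2 cuts → 2 fragments:
  124–158 → 35 bp
  159–255 then 1–123 → 97 + 123 = 220 bp
Sorted largest to smallest: 220, 35 bp.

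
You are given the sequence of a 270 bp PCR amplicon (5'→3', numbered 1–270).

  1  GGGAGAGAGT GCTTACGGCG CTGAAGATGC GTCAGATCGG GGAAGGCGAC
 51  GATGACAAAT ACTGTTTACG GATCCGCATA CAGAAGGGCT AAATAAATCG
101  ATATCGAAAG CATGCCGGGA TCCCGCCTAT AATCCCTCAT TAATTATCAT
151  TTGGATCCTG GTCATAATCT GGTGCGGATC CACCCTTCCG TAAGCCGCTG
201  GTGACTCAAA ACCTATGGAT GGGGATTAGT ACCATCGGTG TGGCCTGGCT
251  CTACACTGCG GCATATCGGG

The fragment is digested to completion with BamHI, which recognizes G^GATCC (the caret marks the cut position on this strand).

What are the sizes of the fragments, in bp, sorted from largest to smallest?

94, 70, 48, 35, 23 bp

BamHI sites (GGATCC) start at positions 70, 118, 153, 176.
BamHI cuts after the first base of each site, so after positions 70, 118, 153, 176.
Linear molecule, 4 cuts → 5 fragments:
  1–70 → 70 bp
  71–118 → 48 bp
  119–153 → 35 bp
  154–176 → 23 bp
  177–270 → 94 bp
Sorted largest to smallest: 94, 70, 48, 35, 23 bp.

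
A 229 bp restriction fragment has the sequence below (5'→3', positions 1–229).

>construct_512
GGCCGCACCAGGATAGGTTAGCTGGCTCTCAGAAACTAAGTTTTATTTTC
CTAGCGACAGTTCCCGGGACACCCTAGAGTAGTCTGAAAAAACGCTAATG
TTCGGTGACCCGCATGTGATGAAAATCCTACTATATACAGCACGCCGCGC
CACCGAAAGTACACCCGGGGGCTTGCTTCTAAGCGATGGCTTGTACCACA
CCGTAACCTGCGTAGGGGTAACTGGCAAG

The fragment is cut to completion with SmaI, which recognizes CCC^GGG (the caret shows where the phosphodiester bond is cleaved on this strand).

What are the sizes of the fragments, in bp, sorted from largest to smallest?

SmaI sites (CCCGGG) start at positions 63, 164.
SmaI cuts after base 3 of each site, so after positions 65, 166.
Linear molecule, 2 cuts → 3 fragments:
  1–65 → 65 bp
  66–166 → 101 bp
  167–229 → 63 bp
Sorted largest to smallest: 101, 65, 63 bp.

101, 65, 63 bp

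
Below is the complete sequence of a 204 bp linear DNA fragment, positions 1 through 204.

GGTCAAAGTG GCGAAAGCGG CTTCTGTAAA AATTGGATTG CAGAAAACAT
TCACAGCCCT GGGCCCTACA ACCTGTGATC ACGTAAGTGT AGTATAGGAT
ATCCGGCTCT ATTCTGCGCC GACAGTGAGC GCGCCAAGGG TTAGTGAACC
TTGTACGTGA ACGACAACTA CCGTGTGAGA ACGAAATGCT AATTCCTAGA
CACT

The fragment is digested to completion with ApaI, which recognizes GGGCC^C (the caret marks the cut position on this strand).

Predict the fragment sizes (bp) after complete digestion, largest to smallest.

139, 65 bp

The ApaI site (GGGCCC) starts at position 61.
ApaI cuts after base 5 of each site (before the last base), so after position 65.
Linear molecule, 1 cut → 2 fragments:
  1–65 → 65 bp
  66–204 → 139 bp
Sorted largest to smallest: 139, 65 bp.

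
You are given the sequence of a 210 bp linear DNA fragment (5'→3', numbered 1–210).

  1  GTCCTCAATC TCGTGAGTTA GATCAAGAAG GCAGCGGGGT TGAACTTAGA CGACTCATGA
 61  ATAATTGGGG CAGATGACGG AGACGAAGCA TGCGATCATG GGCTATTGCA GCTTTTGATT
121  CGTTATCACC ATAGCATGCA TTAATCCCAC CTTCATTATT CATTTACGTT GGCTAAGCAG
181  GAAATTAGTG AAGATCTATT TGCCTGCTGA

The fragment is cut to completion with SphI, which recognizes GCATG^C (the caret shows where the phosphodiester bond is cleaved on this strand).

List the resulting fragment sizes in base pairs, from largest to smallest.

SphI sites (GCATGC) start at positions 88, 134.
SphI cuts after base 5 of each site (before the last base), so after positions 92, 138.
Linear molecule, 2 cuts → 3 fragments:
  1–92 → 92 bp
  93–138 → 46 bp
  139–210 → 72 bp
Sorted largest to smallest: 92, 72, 46 bp.

92, 72, 46 bp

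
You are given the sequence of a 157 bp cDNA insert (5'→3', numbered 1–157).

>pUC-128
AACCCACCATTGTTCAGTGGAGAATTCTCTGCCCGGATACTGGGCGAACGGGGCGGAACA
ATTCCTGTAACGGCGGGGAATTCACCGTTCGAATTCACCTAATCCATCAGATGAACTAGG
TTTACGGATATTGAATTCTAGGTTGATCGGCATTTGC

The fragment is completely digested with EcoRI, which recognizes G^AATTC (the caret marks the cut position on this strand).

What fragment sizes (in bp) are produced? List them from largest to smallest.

EcoRI sites (GAATTC) start at positions 22, 78, 91, 133.
EcoRI cuts after the first base of each site, so after positions 22, 78, 91, 133.
Linear molecule, 4 cuts → 5 fragments:
  1–22 → 22 bp
  23–78 → 56 bp
  79–91 → 13 bp
  92–133 → 42 bp
  134–157 → 24 bp
Sorted largest to smallest: 56, 42, 24, 22, 13 bp.

56, 42, 24, 22, 13 bp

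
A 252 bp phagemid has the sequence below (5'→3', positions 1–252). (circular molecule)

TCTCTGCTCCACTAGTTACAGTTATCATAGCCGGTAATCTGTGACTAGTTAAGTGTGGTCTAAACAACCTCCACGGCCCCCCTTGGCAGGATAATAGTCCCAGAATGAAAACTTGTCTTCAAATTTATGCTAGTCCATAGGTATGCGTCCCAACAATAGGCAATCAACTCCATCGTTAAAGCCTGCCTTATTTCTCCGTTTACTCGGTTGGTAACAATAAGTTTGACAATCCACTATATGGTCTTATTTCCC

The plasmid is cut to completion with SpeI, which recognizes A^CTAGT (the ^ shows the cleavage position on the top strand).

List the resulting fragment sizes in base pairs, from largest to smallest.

SpeI sites (ACTAGT) start at positions 11, 44.
SpeI cuts after the first base of each site, so after positions 11, 44.
Circular molecule, 2 cuts → 2 fragments:
  12–44 → 33 bp
  45–252 then 1–11 → 208 + 11 = 219 bp
Sorted largest to smallest: 219, 33 bp.

219, 33 bp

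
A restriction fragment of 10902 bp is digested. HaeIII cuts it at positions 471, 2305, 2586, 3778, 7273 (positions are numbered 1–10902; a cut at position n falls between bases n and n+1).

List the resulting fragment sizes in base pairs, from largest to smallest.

Linear molecule, 5 cuts → 6 fragments:
  471 − 0 = 471 bp
  2305 − 471 = 1834 bp
  2586 − 2305 = 281 bp
  3778 − 2586 = 1192 bp
  7273 − 3778 = 3495 bp
  10902 − 7273 = 3629 bp
Sorted largest to smallest: 3629, 3495, 1834, 1192, 471, 281 bp.

3629, 3495, 1834, 1192, 471, 281 bp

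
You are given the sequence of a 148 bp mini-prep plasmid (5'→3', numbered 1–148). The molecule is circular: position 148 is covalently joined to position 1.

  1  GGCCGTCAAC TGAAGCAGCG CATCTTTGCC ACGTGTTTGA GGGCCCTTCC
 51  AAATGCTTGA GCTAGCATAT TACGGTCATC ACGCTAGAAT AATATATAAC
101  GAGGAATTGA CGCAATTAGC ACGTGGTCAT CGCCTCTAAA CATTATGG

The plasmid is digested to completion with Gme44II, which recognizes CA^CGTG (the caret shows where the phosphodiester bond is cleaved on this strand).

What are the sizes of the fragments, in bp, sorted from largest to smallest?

90, 58 bp

Gme44II sites (CACGTG) start at positions 30, 120.
Gme44II cuts after base 2 of each site, so after positions 31, 121.
Circular molecule, 2 cuts → 2 fragments:
  32–121 → 90 bp
  122–148 then 1–31 → 27 + 31 = 58 bp
Sorted largest to smallest: 90, 58 bp.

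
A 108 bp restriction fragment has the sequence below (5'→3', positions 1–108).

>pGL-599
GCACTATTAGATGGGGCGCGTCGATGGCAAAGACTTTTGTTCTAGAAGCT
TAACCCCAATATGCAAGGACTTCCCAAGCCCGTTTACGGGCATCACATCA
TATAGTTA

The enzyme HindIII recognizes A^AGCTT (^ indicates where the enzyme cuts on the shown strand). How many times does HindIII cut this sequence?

1

AAGCTT occurs starting at position 46.
HindIII cuts at 1 site.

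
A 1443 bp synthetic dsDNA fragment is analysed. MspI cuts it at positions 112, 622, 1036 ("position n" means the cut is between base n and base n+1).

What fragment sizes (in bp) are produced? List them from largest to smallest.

510, 414, 407, 112 bp

Linear molecule, 3 cuts → 4 fragments:
  112 − 0 = 112 bp
  622 − 112 = 510 bp
  1036 − 622 = 414 bp
  1443 − 1036 = 407 bp
Sorted largest to smallest: 510, 414, 407, 112 bp.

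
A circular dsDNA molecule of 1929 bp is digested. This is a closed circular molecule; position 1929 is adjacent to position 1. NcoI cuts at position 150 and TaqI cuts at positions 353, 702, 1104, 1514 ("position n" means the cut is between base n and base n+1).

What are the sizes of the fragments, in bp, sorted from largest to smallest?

565, 410, 402, 349, 203 bp

Combined cut positions (sorted): 150, 353, 702, 1104, 1514.
Circular molecule, 5 cuts → 5 fragments:
  353 − 150 = 203 bp
  702 − 353 = 349 bp
  1104 − 702 = 402 bp
  1514 − 1104 = 410 bp
  wrap: 1929 − 1514 + 150 = 565 bp
Sorted largest to smallest: 565, 410, 402, 349, 203 bp.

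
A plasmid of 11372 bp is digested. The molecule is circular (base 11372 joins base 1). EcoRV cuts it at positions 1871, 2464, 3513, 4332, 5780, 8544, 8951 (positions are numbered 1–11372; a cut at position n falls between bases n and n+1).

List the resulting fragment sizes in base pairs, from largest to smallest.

Circular molecule, 7 cuts → 7 fragments:
  2464 − 1871 = 593 bp
  3513 − 2464 = 1049 bp
  4332 − 3513 = 819 bp
  5780 − 4332 = 1448 bp
  8544 − 5780 = 2764 bp
  8951 − 8544 = 407 bp
  wrap: 11372 − 8951 + 1871 = 4292 bp
Sorted largest to smallest: 4292, 2764, 1448, 1049, 819, 593, 407 bp.

4292, 2764, 1448, 1049, 819, 593, 407 bp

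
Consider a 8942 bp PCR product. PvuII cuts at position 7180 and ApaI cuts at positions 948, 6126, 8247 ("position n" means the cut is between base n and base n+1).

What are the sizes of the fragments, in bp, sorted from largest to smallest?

5178, 1067, 1054, 948, 695 bp

Combined cut positions (sorted): 948, 6126, 7180, 8247.
Linear molecule, 4 cuts → 5 fragments:
  948 − 0 = 948 bp
  6126 − 948 = 5178 bp
  7180 − 6126 = 1054 bp
  8247 − 7180 = 1067 bp
  8942 − 8247 = 695 bp
Sorted largest to smallest: 5178, 1067, 1054, 948, 695 bp.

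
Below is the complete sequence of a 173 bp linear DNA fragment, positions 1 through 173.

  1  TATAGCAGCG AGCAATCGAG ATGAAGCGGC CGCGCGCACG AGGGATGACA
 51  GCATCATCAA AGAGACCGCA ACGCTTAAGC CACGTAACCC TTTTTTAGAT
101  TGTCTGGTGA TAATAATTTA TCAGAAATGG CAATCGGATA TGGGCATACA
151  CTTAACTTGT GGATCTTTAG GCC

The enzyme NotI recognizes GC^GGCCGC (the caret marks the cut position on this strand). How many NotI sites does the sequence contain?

1

GCGGCCGC occurs starting at position 26.
NotI cuts at 1 site.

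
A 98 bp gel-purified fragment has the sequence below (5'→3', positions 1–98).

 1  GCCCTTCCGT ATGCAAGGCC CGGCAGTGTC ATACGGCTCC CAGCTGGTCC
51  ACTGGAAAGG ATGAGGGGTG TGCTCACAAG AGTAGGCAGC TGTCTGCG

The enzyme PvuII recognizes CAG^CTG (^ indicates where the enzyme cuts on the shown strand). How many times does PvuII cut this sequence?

CAGCTG occurs starting at positions 41, 87.
PvuII cuts at 2 sites.

2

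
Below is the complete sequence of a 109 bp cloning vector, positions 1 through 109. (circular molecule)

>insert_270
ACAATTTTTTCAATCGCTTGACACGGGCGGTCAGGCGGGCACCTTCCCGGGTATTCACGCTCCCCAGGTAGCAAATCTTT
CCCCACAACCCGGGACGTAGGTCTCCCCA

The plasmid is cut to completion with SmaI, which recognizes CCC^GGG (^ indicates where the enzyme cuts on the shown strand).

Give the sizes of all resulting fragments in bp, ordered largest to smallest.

SmaI sites (CCCGGG) start at positions 46, 89.
SmaI cuts after base 3 of each site, so after positions 48, 91.
Circular molecule, 2 cuts → 2 fragments:
  49–91 → 43 bp
  92–109 then 1–48 → 18 + 48 = 66 bp
Sorted largest to smallest: 66, 43 bp.

66, 43 bp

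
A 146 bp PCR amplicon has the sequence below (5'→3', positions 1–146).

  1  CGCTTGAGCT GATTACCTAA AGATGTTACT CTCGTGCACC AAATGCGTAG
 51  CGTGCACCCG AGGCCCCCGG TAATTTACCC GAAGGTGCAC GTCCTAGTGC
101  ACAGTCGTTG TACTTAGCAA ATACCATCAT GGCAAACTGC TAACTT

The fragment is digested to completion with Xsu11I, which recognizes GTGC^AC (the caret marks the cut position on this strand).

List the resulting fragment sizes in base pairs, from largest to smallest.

46, 37, 33, 18, 12 bp

Xsu11I sites (GTGCAC) start at positions 34, 52, 85, 97.
Xsu11I cuts after base 4 of each site, so after positions 37, 55, 88, 100.
Linear molecule, 4 cuts → 5 fragments:
  1–37 → 37 bp
  38–55 → 18 bp
  56–88 → 33 bp
  89–100 → 12 bp
  101–146 → 46 bp
Sorted largest to smallest: 46, 37, 33, 18, 12 bp.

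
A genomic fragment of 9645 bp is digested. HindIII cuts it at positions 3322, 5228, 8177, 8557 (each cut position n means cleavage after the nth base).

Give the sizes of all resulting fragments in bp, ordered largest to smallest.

3322, 2949, 1906, 1088, 380 bp

Linear molecule, 4 cuts → 5 fragments:
  3322 − 0 = 3322 bp
  5228 − 3322 = 1906 bp
  8177 − 5228 = 2949 bp
  8557 − 8177 = 380 bp
  9645 − 8557 = 1088 bp
Sorted largest to smallest: 3322, 2949, 1906, 1088, 380 bp.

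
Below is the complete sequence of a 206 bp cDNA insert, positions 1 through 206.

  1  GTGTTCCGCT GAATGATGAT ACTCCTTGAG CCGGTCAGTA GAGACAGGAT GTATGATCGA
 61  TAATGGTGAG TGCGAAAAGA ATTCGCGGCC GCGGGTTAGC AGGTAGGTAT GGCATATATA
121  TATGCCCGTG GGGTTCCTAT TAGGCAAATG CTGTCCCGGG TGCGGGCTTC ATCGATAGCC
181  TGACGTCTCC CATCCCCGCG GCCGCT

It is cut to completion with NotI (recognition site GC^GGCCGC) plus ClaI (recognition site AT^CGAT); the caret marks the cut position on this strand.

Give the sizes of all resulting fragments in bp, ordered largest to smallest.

NotI sites (GCGGCCGC) start at positions 85, 198.
NotI cuts after base 2 of each site, so after positions 86, 199.
ClaI sites (ATCGAT) start at positions 56, 171.
ClaI cuts after base 2 of each site, so after positions 57, 172.
Combined cut positions: 57, 86, 172, 199.
Linear molecule, 4 cuts → 5 fragments:
  1–57 → 57 bp
  58–86 → 29 bp
  87–172 → 86 bp
  173–199 → 27 bp
  200–206 → 7 bp
Sorted largest to smallest: 86, 57, 29, 27, 7 bp.

86, 57, 29, 27, 7 bp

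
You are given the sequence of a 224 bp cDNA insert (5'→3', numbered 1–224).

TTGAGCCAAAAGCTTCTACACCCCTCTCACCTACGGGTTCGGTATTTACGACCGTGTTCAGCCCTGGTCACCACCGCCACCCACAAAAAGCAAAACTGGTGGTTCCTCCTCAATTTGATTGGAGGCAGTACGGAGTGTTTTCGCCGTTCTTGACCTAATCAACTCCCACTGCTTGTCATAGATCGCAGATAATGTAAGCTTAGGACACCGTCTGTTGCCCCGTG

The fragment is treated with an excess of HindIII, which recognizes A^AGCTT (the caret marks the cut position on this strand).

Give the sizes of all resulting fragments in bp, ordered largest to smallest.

186, 28, 10 bp

HindIII sites (AAGCTT) start at positions 10, 196.
HindIII cuts after the first base of each site, so after positions 10, 196.
Linear molecule, 2 cuts → 3 fragments:
  1–10 → 10 bp
  11–196 → 186 bp
  197–224 → 28 bp
Sorted largest to smallest: 186, 28, 10 bp.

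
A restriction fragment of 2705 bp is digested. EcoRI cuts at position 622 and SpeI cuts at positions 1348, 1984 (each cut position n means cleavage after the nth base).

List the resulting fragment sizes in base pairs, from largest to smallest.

Combined cut positions (sorted): 622, 1348, 1984.
Linear molecule, 3 cuts → 4 fragments:
  622 − 0 = 622 bp
  1348 − 622 = 726 bp
  1984 − 1348 = 636 bp
  2705 − 1984 = 721 bp
Sorted largest to smallest: 726, 721, 636, 622 bp.

726, 721, 636, 622 bp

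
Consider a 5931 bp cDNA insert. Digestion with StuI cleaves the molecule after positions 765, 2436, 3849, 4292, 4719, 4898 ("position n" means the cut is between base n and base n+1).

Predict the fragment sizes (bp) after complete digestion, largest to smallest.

Linear molecule, 6 cuts → 7 fragments:
  765 − 0 = 765 bp
  2436 − 765 = 1671 bp
  3849 − 2436 = 1413 bp
  4292 − 3849 = 443 bp
  4719 − 4292 = 427 bp
  4898 − 4719 = 179 bp
  5931 − 4898 = 1033 bp
Sorted largest to smallest: 1671, 1413, 1033, 765, 443, 427, 179 bp.

1671, 1413, 1033, 765, 443, 427, 179 bp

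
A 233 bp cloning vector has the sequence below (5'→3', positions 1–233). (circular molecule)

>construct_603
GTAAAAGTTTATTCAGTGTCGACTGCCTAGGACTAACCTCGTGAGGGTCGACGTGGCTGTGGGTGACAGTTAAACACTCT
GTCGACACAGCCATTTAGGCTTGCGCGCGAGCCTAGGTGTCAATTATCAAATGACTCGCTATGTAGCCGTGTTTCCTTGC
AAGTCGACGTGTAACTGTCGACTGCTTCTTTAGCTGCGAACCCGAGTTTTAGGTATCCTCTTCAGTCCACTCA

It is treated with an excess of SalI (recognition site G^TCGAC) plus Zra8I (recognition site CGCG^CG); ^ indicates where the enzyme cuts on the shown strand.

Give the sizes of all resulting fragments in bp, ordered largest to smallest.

SalI sites (GTCGAC) start at positions 18, 47, 81, 163, 177.
SalI cuts after the first base of each site, so after positions 18, 47, 81, 163, 177.
The Zra8I site (CGCGCG) starts at position 104.
Zra8I cuts after base 4 of each site, so after position 107.
Combined cut positions: 18, 47, 81, 107, 163, 177.
Circular molecule, 6 cuts → 6 fragments:
  19–47 → 29 bp
  48–81 → 34 bp
  82–107 → 26 bp
  108–163 → 56 bp
  164–177 → 14 bp
  178–233 then 1–18 → 56 + 18 = 74 bp
Sorted largest to smallest: 74, 56, 34, 29, 26, 14 bp.

74, 56, 34, 29, 26, 14 bp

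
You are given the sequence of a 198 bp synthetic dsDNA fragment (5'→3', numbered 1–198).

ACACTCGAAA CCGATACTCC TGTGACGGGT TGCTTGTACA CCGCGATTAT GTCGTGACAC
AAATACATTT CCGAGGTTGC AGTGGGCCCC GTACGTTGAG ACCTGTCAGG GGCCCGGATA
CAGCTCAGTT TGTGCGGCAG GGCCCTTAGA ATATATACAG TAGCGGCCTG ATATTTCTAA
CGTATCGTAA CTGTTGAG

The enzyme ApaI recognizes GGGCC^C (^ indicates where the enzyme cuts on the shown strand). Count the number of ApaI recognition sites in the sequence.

3

GGGCCC occurs starting at positions 84, 110, 140.
ApaI cuts at 3 sites.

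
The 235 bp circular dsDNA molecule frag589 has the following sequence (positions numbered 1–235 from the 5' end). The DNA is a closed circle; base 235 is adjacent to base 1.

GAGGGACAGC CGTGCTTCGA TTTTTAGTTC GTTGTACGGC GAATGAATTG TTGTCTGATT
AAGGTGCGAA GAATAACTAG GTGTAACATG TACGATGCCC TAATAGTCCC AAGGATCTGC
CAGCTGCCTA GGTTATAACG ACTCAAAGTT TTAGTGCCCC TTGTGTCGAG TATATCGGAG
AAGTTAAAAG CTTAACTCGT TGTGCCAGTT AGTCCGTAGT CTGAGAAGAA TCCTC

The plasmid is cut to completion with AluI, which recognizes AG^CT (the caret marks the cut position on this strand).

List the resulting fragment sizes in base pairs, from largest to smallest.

AluI sites (AGCT) start at positions 122, 189.
AluI cuts after base 2 of each site, so after positions 123, 190.
Circular molecule, 2 cuts → 2 fragments:
  124–190 → 67 bp
  191–235 then 1–123 → 45 + 123 = 168 bp
Sorted largest to smallest: 168, 67 bp.

168, 67 bp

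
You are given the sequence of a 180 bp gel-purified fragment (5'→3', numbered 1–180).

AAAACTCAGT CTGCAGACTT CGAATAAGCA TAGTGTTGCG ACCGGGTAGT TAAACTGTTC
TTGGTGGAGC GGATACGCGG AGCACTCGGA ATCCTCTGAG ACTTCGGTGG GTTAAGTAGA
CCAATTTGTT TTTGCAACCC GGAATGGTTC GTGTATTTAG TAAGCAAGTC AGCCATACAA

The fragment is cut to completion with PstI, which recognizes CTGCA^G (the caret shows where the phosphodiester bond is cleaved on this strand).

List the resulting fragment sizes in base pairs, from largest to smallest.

The PstI site (CTGCAG) starts at position 11.
PstI cuts after base 5 of each site (before the last base), so after position 15.
Linear molecule, 1 cut → 2 fragments:
  1–15 → 15 bp
  16–180 → 165 bp
Sorted largest to smallest: 165, 15 bp.

165, 15 bp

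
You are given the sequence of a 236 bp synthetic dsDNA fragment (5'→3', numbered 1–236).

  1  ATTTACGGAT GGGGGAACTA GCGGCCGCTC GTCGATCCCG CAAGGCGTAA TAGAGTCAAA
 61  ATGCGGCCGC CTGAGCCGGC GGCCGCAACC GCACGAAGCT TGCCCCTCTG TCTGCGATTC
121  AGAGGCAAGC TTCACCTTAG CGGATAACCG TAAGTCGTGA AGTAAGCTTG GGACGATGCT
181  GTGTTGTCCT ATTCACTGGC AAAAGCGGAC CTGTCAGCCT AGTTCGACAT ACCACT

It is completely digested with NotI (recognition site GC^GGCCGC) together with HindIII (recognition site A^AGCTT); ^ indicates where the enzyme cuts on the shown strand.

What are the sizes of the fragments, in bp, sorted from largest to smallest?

72, 42, 37, 31, 22, 16, 16 bp

NotI sites (GCGGCCGC) start at positions 21, 63, 79.
NotI cuts after base 2 of each site, so after positions 22, 64, 80.
HindIII sites (AAGCTT) start at positions 96, 127, 164.
HindIII cuts after the first base of each site, so after positions 96, 127, 164.
Combined cut positions: 22, 64, 80, 96, 127, 164.
Linear molecule, 6 cuts → 7 fragments:
  1–22 → 22 bp
  23–64 → 42 bp
  65–80 → 16 bp
  81–96 → 16 bp
  97–127 → 31 bp
  128–164 → 37 bp
  165–236 → 72 bp
Sorted largest to smallest: 72, 42, 37, 31, 22, 16, 16 bp.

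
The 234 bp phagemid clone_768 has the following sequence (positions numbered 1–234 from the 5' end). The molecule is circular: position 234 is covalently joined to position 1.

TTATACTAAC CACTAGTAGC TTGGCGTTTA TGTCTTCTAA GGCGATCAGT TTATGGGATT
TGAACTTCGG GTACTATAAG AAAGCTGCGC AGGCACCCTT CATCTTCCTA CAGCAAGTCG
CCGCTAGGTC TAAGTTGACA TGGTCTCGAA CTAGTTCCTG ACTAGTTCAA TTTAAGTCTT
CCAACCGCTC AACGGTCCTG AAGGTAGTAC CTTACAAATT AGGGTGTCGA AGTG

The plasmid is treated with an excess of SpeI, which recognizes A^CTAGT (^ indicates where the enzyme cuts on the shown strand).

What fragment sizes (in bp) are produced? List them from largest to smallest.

138, 85, 11 bp

SpeI sites (ACTAGT) start at positions 12, 150, 161.
SpeI cuts after the first base of each site, so after positions 12, 150, 161.
Circular molecule, 3 cuts → 3 fragments:
  13–150 → 138 bp
  151–161 → 11 bp
  162–234 then 1–12 → 73 + 12 = 85 bp
Sorted largest to smallest: 138, 85, 11 bp.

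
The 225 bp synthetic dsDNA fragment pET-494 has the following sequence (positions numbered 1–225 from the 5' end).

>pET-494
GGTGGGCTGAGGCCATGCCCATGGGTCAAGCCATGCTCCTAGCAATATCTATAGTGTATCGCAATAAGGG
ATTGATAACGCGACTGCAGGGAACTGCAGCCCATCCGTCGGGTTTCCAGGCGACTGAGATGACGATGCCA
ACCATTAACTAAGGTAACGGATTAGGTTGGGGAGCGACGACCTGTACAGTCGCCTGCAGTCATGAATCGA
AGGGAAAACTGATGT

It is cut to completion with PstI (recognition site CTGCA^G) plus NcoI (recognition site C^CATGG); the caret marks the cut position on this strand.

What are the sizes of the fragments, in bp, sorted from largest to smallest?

PstI sites (CTGCAG) start at positions 84, 94, 194.
PstI cuts after base 5 of each site (before the last base), so after positions 88, 98, 198.
The NcoI site (CCATGG) starts at position 19.
NcoI cuts after the first base of each site, so after position 19.
Combined cut positions: 19, 88, 98, 198.
Linear molecule, 4 cuts → 5 fragments:
  1–19 → 19 bp
  20–88 → 69 bp
  89–98 → 10 bp
  99–198 → 100 bp
  199–225 → 27 bp
Sorted largest to smallest: 100, 69, 27, 19, 10 bp.

100, 69, 27, 19, 10 bp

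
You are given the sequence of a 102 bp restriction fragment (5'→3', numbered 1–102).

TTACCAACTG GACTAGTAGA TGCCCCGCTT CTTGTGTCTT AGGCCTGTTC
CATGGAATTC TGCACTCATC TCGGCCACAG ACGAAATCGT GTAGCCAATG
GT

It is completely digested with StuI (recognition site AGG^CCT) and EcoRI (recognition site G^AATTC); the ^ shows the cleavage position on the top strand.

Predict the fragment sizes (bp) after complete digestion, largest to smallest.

The StuI site (AGGCCT) starts at position 41.
StuI cuts after base 3 of each site, so after position 43.
The EcoRI site (GAATTC) starts at position 55.
EcoRI cuts after the first base of each site, so after position 55.
Combined cut positions: 43, 55.
Linear molecule, 2 cuts → 3 fragments:
  1–43 → 43 bp
  44–55 → 12 bp
  56–102 → 47 bp
Sorted largest to smallest: 47, 43, 12 bp.

47, 43, 12 bp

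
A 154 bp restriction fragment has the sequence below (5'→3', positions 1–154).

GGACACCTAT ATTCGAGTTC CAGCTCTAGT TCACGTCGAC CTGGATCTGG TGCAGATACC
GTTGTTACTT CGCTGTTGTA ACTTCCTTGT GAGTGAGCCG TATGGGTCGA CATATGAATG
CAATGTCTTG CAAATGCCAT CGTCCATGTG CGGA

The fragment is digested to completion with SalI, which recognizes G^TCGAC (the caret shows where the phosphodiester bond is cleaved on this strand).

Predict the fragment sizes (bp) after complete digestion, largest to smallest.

71, 48, 35 bp

SalI sites (GTCGAC) start at positions 35, 106.
SalI cuts after the first base of each site, so after positions 35, 106.
Linear molecule, 2 cuts → 3 fragments:
  1–35 → 35 bp
  36–106 → 71 bp
  107–154 → 48 bp
Sorted largest to smallest: 71, 48, 35 bp.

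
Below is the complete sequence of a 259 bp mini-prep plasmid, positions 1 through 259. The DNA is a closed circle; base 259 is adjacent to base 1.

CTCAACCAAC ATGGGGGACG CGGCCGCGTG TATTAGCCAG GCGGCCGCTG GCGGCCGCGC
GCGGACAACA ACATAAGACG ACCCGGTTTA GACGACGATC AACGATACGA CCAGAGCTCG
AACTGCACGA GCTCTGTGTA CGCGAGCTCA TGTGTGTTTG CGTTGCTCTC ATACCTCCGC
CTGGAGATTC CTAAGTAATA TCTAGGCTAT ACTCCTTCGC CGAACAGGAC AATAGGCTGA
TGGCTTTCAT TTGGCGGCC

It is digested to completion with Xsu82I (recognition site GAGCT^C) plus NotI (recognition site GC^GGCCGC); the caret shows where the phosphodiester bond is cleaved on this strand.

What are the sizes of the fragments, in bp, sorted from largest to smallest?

Xsu82I sites (GAGCTC) start at positions 114, 129, 144.
Xsu82I cuts after base 5 of each site (before the last base), so after positions 118, 133, 148.
NotI sites (GCGGCCGC) start at positions 20, 41, 51.
NotI cuts after base 2 of each site, so after positions 21, 42, 52.
Combined cut positions: 21, 42, 52, 118, 133, 148.
Circular molecule, 6 cuts → 6 fragments:
  22–42 → 21 bp
  43–52 → 10 bp
  53–118 → 66 bp
  119–133 → 15 bp
  134–148 → 15 bp
  149–259 then 1–21 → 111 + 21 = 132 bp
Sorted largest to smallest: 132, 66, 21, 15, 15, 10 bp.

132, 66, 21, 15, 15, 10 bp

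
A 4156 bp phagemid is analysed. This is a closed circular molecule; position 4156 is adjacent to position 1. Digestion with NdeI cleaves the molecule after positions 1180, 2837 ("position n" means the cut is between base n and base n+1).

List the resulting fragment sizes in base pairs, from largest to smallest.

2499, 1657 bp

Circular molecule, 2 cuts → 2 fragments:
  2837 − 1180 = 1657 bp
  wrap: 4156 − 2837 + 1180 = 2499 bp
Sorted largest to smallest: 2499, 1657 bp.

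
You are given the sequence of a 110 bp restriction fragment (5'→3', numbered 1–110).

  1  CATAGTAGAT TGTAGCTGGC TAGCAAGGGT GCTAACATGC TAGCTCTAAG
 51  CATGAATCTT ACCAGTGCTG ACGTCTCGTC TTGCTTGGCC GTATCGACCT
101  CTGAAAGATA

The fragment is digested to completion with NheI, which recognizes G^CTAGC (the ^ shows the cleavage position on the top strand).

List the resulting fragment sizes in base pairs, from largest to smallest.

71, 20, 19 bp

NheI sites (GCTAGC) start at positions 19, 39.
NheI cuts after the first base of each site, so after positions 19, 39.
Linear molecule, 2 cuts → 3 fragments:
  1–19 → 19 bp
  20–39 → 20 bp
  40–110 → 71 bp
Sorted largest to smallest: 71, 20, 19 bp.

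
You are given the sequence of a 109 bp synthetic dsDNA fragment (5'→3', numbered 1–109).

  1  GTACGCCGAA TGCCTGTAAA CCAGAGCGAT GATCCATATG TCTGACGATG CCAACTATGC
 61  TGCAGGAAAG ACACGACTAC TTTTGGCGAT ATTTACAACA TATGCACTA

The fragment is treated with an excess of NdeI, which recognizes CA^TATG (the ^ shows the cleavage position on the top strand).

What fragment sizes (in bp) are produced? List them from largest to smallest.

64, 36, 9 bp

NdeI sites (CATATG) start at positions 35, 99.
NdeI cuts after base 2 of each site, so after positions 36, 100.
Linear molecule, 2 cuts → 3 fragments:
  1–36 → 36 bp
  37–100 → 64 bp
  101–109 → 9 bp
Sorted largest to smallest: 64, 36, 9 bp.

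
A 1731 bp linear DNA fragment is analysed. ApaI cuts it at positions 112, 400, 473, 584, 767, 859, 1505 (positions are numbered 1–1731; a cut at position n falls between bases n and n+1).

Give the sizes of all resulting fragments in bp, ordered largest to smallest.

646, 288, 226, 183, 112, 111, 92, 73 bp

Linear molecule, 7 cuts → 8 fragments:
  112 − 0 = 112 bp
  400 − 112 = 288 bp
  473 − 400 = 73 bp
  584 − 473 = 111 bp
  767 − 584 = 183 bp
  859 − 767 = 92 bp
  1505 − 859 = 646 bp
  1731 − 1505 = 226 bp
Sorted largest to smallest: 646, 288, 226, 183, 112, 111, 92, 73 bp.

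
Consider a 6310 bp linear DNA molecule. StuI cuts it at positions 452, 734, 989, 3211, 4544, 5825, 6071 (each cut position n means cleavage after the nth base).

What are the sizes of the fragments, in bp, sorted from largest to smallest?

2222, 1333, 1281, 452, 282, 255, 246, 239 bp

Linear molecule, 7 cuts → 8 fragments:
  452 − 0 = 452 bp
  734 − 452 = 282 bp
  989 − 734 = 255 bp
  3211 − 989 = 2222 bp
  4544 − 3211 = 1333 bp
  5825 − 4544 = 1281 bp
  6071 − 5825 = 246 bp
  6310 − 6071 = 239 bp
Sorted largest to smallest: 2222, 1333, 1281, 452, 282, 255, 246, 239 bp.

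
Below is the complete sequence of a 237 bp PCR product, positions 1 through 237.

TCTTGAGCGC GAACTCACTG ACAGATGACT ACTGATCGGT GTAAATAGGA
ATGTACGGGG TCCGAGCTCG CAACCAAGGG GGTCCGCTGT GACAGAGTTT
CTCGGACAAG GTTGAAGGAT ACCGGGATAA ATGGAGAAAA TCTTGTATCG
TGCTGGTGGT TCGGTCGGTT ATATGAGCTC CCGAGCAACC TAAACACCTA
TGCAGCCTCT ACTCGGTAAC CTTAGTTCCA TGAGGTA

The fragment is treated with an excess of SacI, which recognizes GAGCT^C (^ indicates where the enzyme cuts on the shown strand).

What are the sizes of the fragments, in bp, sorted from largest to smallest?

SacI sites (GAGCTC) start at positions 64, 175.
SacI cuts after base 5 of each site (before the last base), so after positions 68, 179.
Linear molecule, 2 cuts → 3 fragments:
  1–68 → 68 bp
  69–179 → 111 bp
  180–237 → 58 bp
Sorted largest to smallest: 111, 68, 58 bp.

111, 68, 58 bp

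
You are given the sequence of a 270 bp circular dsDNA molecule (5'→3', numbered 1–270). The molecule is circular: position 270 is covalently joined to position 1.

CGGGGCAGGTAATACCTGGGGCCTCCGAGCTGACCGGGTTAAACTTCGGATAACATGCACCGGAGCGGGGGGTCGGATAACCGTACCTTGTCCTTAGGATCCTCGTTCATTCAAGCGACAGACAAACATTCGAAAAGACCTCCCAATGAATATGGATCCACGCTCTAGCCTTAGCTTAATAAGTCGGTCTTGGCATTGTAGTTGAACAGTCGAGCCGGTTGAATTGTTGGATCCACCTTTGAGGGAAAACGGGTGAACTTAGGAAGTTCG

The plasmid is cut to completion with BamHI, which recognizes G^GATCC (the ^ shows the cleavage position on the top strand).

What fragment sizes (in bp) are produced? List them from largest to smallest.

138, 75, 57 bp

BamHI sites (GGATCC) start at positions 97, 154, 229.
BamHI cuts after the first base of each site, so after positions 97, 154, 229.
Circular molecule, 3 cuts → 3 fragments:
  98–154 → 57 bp
  155–229 → 75 bp
  230–270 then 1–97 → 41 + 97 = 138 bp
Sorted largest to smallest: 138, 75, 57 bp.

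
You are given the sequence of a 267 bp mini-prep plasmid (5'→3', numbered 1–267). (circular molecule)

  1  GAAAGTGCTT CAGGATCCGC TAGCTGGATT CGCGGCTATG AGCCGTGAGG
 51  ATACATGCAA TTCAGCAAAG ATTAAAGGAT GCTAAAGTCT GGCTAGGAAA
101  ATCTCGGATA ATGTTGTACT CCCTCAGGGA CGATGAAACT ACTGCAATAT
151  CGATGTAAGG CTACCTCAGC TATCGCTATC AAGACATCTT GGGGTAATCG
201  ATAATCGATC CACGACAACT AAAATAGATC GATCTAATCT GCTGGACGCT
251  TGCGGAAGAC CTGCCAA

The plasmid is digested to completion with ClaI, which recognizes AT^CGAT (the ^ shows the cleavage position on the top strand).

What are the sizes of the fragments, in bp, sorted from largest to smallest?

ClaI sites (ATCGAT) start at positions 149, 197, 204, 228.
ClaI cuts after base 2 of each site, so after positions 150, 198, 205, 229.
Circular molecule, 4 cuts → 4 fragments:
  151–198 → 48 bp
  199–205 → 7 bp
  206–229 → 24 bp
  230–267 then 1–150 → 38 + 150 = 188 bp
Sorted largest to smallest: 188, 48, 24, 7 bp.

188, 48, 24, 7 bp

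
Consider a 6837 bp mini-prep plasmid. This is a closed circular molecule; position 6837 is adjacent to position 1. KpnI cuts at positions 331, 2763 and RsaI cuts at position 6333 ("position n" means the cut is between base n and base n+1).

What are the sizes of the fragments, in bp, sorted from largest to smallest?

3570, 2432, 835 bp

Combined cut positions (sorted): 331, 2763, 6333.
Circular molecule, 3 cuts → 3 fragments:
  2763 − 331 = 2432 bp
  6333 − 2763 = 3570 bp
  wrap: 6837 − 6333 + 331 = 835 bp
Sorted largest to smallest: 3570, 2432, 835 bp.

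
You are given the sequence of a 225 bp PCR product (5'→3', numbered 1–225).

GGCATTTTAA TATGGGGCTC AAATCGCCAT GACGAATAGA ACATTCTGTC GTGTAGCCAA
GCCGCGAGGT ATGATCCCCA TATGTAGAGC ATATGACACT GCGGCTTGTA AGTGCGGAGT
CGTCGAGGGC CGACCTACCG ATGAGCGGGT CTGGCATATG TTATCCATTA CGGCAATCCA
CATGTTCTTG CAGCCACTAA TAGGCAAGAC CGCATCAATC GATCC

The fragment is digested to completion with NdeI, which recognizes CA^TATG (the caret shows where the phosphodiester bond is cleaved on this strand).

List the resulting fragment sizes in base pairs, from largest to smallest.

NdeI sites (CATATG) start at positions 79, 90, 155.
NdeI cuts after base 2 of each site, so after positions 80, 91, 156.
Linear molecule, 3 cuts → 4 fragments:
  1–80 → 80 bp
  81–91 → 11 bp
  92–156 → 65 bp
  157–225 → 69 bp
Sorted largest to smallest: 80, 69, 65, 11 bp.

80, 69, 65, 11 bp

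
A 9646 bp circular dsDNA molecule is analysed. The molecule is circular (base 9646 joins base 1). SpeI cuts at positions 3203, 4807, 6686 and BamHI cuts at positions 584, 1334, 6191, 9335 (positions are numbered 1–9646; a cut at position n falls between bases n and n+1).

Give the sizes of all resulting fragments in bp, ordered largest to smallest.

Combined cut positions (sorted): 584, 1334, 3203, 4807, 6191, 6686, 9335.
Circular molecule, 7 cuts → 7 fragments:
  1334 − 584 = 750 bp
  3203 − 1334 = 1869 bp
  4807 − 3203 = 1604 bp
  6191 − 4807 = 1384 bp
  6686 − 6191 = 495 bp
  9335 − 6686 = 2649 bp
  wrap: 9646 − 9335 + 584 = 895 bp
Sorted largest to smallest: 2649, 1869, 1604, 1384, 895, 750, 495 bp.

2649, 1869, 1604, 1384, 895, 750, 495 bp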